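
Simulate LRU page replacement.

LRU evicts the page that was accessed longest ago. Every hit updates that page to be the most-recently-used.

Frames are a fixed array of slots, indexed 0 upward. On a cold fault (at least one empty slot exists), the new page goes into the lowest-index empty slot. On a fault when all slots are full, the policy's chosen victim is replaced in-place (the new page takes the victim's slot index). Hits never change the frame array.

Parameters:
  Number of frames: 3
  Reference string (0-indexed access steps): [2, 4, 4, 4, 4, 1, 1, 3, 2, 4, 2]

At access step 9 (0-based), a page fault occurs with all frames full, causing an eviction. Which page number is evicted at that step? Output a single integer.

Step 0: ref 2 -> FAULT, frames=[2,-,-]
Step 1: ref 4 -> FAULT, frames=[2,4,-]
Step 2: ref 4 -> HIT, frames=[2,4,-]
Step 3: ref 4 -> HIT, frames=[2,4,-]
Step 4: ref 4 -> HIT, frames=[2,4,-]
Step 5: ref 1 -> FAULT, frames=[2,4,1]
Step 6: ref 1 -> HIT, frames=[2,4,1]
Step 7: ref 3 -> FAULT, evict 2, frames=[3,4,1]
Step 8: ref 2 -> FAULT, evict 4, frames=[3,2,1]
Step 9: ref 4 -> FAULT, evict 1, frames=[3,2,4]
At step 9: evicted page 1

Answer: 1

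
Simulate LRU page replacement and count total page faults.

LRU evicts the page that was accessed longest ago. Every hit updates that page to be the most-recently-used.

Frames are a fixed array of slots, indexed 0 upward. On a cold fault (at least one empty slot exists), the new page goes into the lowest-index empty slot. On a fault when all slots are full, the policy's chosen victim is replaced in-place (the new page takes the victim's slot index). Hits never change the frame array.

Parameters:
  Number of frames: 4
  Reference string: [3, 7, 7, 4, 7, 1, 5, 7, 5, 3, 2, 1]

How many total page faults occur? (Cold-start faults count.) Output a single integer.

Answer: 8

Derivation:
Step 0: ref 3 → FAULT, frames=[3,-,-,-]
Step 1: ref 7 → FAULT, frames=[3,7,-,-]
Step 2: ref 7 → HIT, frames=[3,7,-,-]
Step 3: ref 4 → FAULT, frames=[3,7,4,-]
Step 4: ref 7 → HIT, frames=[3,7,4,-]
Step 5: ref 1 → FAULT, frames=[3,7,4,1]
Step 6: ref 5 → FAULT (evict 3), frames=[5,7,4,1]
Step 7: ref 7 → HIT, frames=[5,7,4,1]
Step 8: ref 5 → HIT, frames=[5,7,4,1]
Step 9: ref 3 → FAULT (evict 4), frames=[5,7,3,1]
Step 10: ref 2 → FAULT (evict 1), frames=[5,7,3,2]
Step 11: ref 1 → FAULT (evict 7), frames=[5,1,3,2]
Total faults: 8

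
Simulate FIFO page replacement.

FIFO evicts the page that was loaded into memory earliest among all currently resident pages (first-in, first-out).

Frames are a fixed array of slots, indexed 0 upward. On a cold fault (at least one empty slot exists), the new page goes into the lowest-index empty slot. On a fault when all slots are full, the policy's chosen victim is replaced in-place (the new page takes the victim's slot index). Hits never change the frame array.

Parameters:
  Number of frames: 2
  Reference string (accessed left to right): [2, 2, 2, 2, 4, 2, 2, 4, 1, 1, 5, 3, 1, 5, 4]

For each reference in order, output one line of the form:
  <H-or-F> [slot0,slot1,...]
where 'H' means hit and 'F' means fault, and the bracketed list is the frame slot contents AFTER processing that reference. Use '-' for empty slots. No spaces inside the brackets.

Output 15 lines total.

F [2,-]
H [2,-]
H [2,-]
H [2,-]
F [2,4]
H [2,4]
H [2,4]
H [2,4]
F [1,4]
H [1,4]
F [1,5]
F [3,5]
F [3,1]
F [5,1]
F [5,4]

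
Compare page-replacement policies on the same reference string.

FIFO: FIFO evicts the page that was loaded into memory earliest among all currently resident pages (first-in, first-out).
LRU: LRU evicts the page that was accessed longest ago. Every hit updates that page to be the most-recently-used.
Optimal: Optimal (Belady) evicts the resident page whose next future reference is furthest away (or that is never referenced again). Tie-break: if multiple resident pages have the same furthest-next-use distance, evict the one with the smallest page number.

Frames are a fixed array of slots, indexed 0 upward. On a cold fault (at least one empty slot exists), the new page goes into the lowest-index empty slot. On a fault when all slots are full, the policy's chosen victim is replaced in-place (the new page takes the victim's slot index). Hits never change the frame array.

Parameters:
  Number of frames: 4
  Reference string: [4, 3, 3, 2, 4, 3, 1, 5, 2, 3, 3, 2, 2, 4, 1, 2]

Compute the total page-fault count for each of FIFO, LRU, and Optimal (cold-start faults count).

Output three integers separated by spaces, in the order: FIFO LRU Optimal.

Answer: 6 8 6

Derivation:
--- FIFO ---
  step 0: ref 4 -> FAULT, frames=[4,-,-,-] (faults so far: 1)
  step 1: ref 3 -> FAULT, frames=[4,3,-,-] (faults so far: 2)
  step 2: ref 3 -> HIT, frames=[4,3,-,-] (faults so far: 2)
  step 3: ref 2 -> FAULT, frames=[4,3,2,-] (faults so far: 3)
  step 4: ref 4 -> HIT, frames=[4,3,2,-] (faults so far: 3)
  step 5: ref 3 -> HIT, frames=[4,3,2,-] (faults so far: 3)
  step 6: ref 1 -> FAULT, frames=[4,3,2,1] (faults so far: 4)
  step 7: ref 5 -> FAULT, evict 4, frames=[5,3,2,1] (faults so far: 5)
  step 8: ref 2 -> HIT, frames=[5,3,2,1] (faults so far: 5)
  step 9: ref 3 -> HIT, frames=[5,3,2,1] (faults so far: 5)
  step 10: ref 3 -> HIT, frames=[5,3,2,1] (faults so far: 5)
  step 11: ref 2 -> HIT, frames=[5,3,2,1] (faults so far: 5)
  step 12: ref 2 -> HIT, frames=[5,3,2,1] (faults so far: 5)
  step 13: ref 4 -> FAULT, evict 3, frames=[5,4,2,1] (faults so far: 6)
  step 14: ref 1 -> HIT, frames=[5,4,2,1] (faults so far: 6)
  step 15: ref 2 -> HIT, frames=[5,4,2,1] (faults so far: 6)
  FIFO total faults: 6
--- LRU ---
  step 0: ref 4 -> FAULT, frames=[4,-,-,-] (faults so far: 1)
  step 1: ref 3 -> FAULT, frames=[4,3,-,-] (faults so far: 2)
  step 2: ref 3 -> HIT, frames=[4,3,-,-] (faults so far: 2)
  step 3: ref 2 -> FAULT, frames=[4,3,2,-] (faults so far: 3)
  step 4: ref 4 -> HIT, frames=[4,3,2,-] (faults so far: 3)
  step 5: ref 3 -> HIT, frames=[4,3,2,-] (faults so far: 3)
  step 6: ref 1 -> FAULT, frames=[4,3,2,1] (faults so far: 4)
  step 7: ref 5 -> FAULT, evict 2, frames=[4,3,5,1] (faults so far: 5)
  step 8: ref 2 -> FAULT, evict 4, frames=[2,3,5,1] (faults so far: 6)
  step 9: ref 3 -> HIT, frames=[2,3,5,1] (faults so far: 6)
  step 10: ref 3 -> HIT, frames=[2,3,5,1] (faults so far: 6)
  step 11: ref 2 -> HIT, frames=[2,3,5,1] (faults so far: 6)
  step 12: ref 2 -> HIT, frames=[2,3,5,1] (faults so far: 6)
  step 13: ref 4 -> FAULT, evict 1, frames=[2,3,5,4] (faults so far: 7)
  step 14: ref 1 -> FAULT, evict 5, frames=[2,3,1,4] (faults so far: 8)
  step 15: ref 2 -> HIT, frames=[2,3,1,4] (faults so far: 8)
  LRU total faults: 8
--- Optimal ---
  step 0: ref 4 -> FAULT, frames=[4,-,-,-] (faults so far: 1)
  step 1: ref 3 -> FAULT, frames=[4,3,-,-] (faults so far: 2)
  step 2: ref 3 -> HIT, frames=[4,3,-,-] (faults so far: 2)
  step 3: ref 2 -> FAULT, frames=[4,3,2,-] (faults so far: 3)
  step 4: ref 4 -> HIT, frames=[4,3,2,-] (faults so far: 3)
  step 5: ref 3 -> HIT, frames=[4,3,2,-] (faults so far: 3)
  step 6: ref 1 -> FAULT, frames=[4,3,2,1] (faults so far: 4)
  step 7: ref 5 -> FAULT, evict 1, frames=[4,3,2,5] (faults so far: 5)
  step 8: ref 2 -> HIT, frames=[4,3,2,5] (faults so far: 5)
  step 9: ref 3 -> HIT, frames=[4,3,2,5] (faults so far: 5)
  step 10: ref 3 -> HIT, frames=[4,3,2,5] (faults so far: 5)
  step 11: ref 2 -> HIT, frames=[4,3,2,5] (faults so far: 5)
  step 12: ref 2 -> HIT, frames=[4,3,2,5] (faults so far: 5)
  step 13: ref 4 -> HIT, frames=[4,3,2,5] (faults so far: 5)
  step 14: ref 1 -> FAULT, evict 3, frames=[4,1,2,5] (faults so far: 6)
  step 15: ref 2 -> HIT, frames=[4,1,2,5] (faults so far: 6)
  Optimal total faults: 6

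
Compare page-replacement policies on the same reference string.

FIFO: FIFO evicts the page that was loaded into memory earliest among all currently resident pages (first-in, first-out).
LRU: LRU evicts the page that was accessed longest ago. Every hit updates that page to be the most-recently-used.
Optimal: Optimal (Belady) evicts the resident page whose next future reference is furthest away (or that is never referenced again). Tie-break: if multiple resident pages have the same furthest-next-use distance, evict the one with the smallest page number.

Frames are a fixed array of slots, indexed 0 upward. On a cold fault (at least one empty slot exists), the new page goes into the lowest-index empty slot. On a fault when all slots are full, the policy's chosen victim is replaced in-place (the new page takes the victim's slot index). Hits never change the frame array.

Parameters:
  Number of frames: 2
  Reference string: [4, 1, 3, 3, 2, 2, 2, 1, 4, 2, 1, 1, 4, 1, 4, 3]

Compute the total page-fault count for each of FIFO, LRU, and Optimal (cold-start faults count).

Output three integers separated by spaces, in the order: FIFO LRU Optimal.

Answer: 10 10 7

Derivation:
--- FIFO ---
  step 0: ref 4 -> FAULT, frames=[4,-] (faults so far: 1)
  step 1: ref 1 -> FAULT, frames=[4,1] (faults so far: 2)
  step 2: ref 3 -> FAULT, evict 4, frames=[3,1] (faults so far: 3)
  step 3: ref 3 -> HIT, frames=[3,1] (faults so far: 3)
  step 4: ref 2 -> FAULT, evict 1, frames=[3,2] (faults so far: 4)
  step 5: ref 2 -> HIT, frames=[3,2] (faults so far: 4)
  step 6: ref 2 -> HIT, frames=[3,2] (faults so far: 4)
  step 7: ref 1 -> FAULT, evict 3, frames=[1,2] (faults so far: 5)
  step 8: ref 4 -> FAULT, evict 2, frames=[1,4] (faults so far: 6)
  step 9: ref 2 -> FAULT, evict 1, frames=[2,4] (faults so far: 7)
  step 10: ref 1 -> FAULT, evict 4, frames=[2,1] (faults so far: 8)
  step 11: ref 1 -> HIT, frames=[2,1] (faults so far: 8)
  step 12: ref 4 -> FAULT, evict 2, frames=[4,1] (faults so far: 9)
  step 13: ref 1 -> HIT, frames=[4,1] (faults so far: 9)
  step 14: ref 4 -> HIT, frames=[4,1] (faults so far: 9)
  step 15: ref 3 -> FAULT, evict 1, frames=[4,3] (faults so far: 10)
  FIFO total faults: 10
--- LRU ---
  step 0: ref 4 -> FAULT, frames=[4,-] (faults so far: 1)
  step 1: ref 1 -> FAULT, frames=[4,1] (faults so far: 2)
  step 2: ref 3 -> FAULT, evict 4, frames=[3,1] (faults so far: 3)
  step 3: ref 3 -> HIT, frames=[3,1] (faults so far: 3)
  step 4: ref 2 -> FAULT, evict 1, frames=[3,2] (faults so far: 4)
  step 5: ref 2 -> HIT, frames=[3,2] (faults so far: 4)
  step 6: ref 2 -> HIT, frames=[3,2] (faults so far: 4)
  step 7: ref 1 -> FAULT, evict 3, frames=[1,2] (faults so far: 5)
  step 8: ref 4 -> FAULT, evict 2, frames=[1,4] (faults so far: 6)
  step 9: ref 2 -> FAULT, evict 1, frames=[2,4] (faults so far: 7)
  step 10: ref 1 -> FAULT, evict 4, frames=[2,1] (faults so far: 8)
  step 11: ref 1 -> HIT, frames=[2,1] (faults so far: 8)
  step 12: ref 4 -> FAULT, evict 2, frames=[4,1] (faults so far: 9)
  step 13: ref 1 -> HIT, frames=[4,1] (faults so far: 9)
  step 14: ref 4 -> HIT, frames=[4,1] (faults so far: 9)
  step 15: ref 3 -> FAULT, evict 1, frames=[4,3] (faults so far: 10)
  LRU total faults: 10
--- Optimal ---
  step 0: ref 4 -> FAULT, frames=[4,-] (faults so far: 1)
  step 1: ref 1 -> FAULT, frames=[4,1] (faults so far: 2)
  step 2: ref 3 -> FAULT, evict 4, frames=[3,1] (faults so far: 3)
  step 3: ref 3 -> HIT, frames=[3,1] (faults so far: 3)
  step 4: ref 2 -> FAULT, evict 3, frames=[2,1] (faults so far: 4)
  step 5: ref 2 -> HIT, frames=[2,1] (faults so far: 4)
  step 6: ref 2 -> HIT, frames=[2,1] (faults so far: 4)
  step 7: ref 1 -> HIT, frames=[2,1] (faults so far: 4)
  step 8: ref 4 -> FAULT, evict 1, frames=[2,4] (faults so far: 5)
  step 9: ref 2 -> HIT, frames=[2,4] (faults so far: 5)
  step 10: ref 1 -> FAULT, evict 2, frames=[1,4] (faults so far: 6)
  step 11: ref 1 -> HIT, frames=[1,4] (faults so far: 6)
  step 12: ref 4 -> HIT, frames=[1,4] (faults so far: 6)
  step 13: ref 1 -> HIT, frames=[1,4] (faults so far: 6)
  step 14: ref 4 -> HIT, frames=[1,4] (faults so far: 6)
  step 15: ref 3 -> FAULT, evict 1, frames=[3,4] (faults so far: 7)
  Optimal total faults: 7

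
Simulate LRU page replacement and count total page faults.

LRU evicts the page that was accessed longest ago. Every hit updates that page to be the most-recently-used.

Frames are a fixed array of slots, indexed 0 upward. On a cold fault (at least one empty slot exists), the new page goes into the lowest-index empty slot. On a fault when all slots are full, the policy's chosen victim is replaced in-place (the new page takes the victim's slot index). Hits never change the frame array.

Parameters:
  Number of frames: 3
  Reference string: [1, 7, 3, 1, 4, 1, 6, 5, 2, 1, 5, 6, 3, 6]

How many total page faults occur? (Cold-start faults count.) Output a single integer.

Answer: 10

Derivation:
Step 0: ref 1 → FAULT, frames=[1,-,-]
Step 1: ref 7 → FAULT, frames=[1,7,-]
Step 2: ref 3 → FAULT, frames=[1,7,3]
Step 3: ref 1 → HIT, frames=[1,7,3]
Step 4: ref 4 → FAULT (evict 7), frames=[1,4,3]
Step 5: ref 1 → HIT, frames=[1,4,3]
Step 6: ref 6 → FAULT (evict 3), frames=[1,4,6]
Step 7: ref 5 → FAULT (evict 4), frames=[1,5,6]
Step 8: ref 2 → FAULT (evict 1), frames=[2,5,6]
Step 9: ref 1 → FAULT (evict 6), frames=[2,5,1]
Step 10: ref 5 → HIT, frames=[2,5,1]
Step 11: ref 6 → FAULT (evict 2), frames=[6,5,1]
Step 12: ref 3 → FAULT (evict 1), frames=[6,5,3]
Step 13: ref 6 → HIT, frames=[6,5,3]
Total faults: 10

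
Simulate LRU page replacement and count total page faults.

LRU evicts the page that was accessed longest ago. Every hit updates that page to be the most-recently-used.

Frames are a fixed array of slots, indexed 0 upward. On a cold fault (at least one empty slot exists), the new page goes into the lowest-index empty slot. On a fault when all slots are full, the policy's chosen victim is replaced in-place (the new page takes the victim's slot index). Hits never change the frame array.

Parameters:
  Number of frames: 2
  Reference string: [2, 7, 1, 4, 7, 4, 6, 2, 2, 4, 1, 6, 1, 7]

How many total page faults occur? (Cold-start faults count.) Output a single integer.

Step 0: ref 2 → FAULT, frames=[2,-]
Step 1: ref 7 → FAULT, frames=[2,7]
Step 2: ref 1 → FAULT (evict 2), frames=[1,7]
Step 3: ref 4 → FAULT (evict 7), frames=[1,4]
Step 4: ref 7 → FAULT (evict 1), frames=[7,4]
Step 5: ref 4 → HIT, frames=[7,4]
Step 6: ref 6 → FAULT (evict 7), frames=[6,4]
Step 7: ref 2 → FAULT (evict 4), frames=[6,2]
Step 8: ref 2 → HIT, frames=[6,2]
Step 9: ref 4 → FAULT (evict 6), frames=[4,2]
Step 10: ref 1 → FAULT (evict 2), frames=[4,1]
Step 11: ref 6 → FAULT (evict 4), frames=[6,1]
Step 12: ref 1 → HIT, frames=[6,1]
Step 13: ref 7 → FAULT (evict 6), frames=[7,1]
Total faults: 11

Answer: 11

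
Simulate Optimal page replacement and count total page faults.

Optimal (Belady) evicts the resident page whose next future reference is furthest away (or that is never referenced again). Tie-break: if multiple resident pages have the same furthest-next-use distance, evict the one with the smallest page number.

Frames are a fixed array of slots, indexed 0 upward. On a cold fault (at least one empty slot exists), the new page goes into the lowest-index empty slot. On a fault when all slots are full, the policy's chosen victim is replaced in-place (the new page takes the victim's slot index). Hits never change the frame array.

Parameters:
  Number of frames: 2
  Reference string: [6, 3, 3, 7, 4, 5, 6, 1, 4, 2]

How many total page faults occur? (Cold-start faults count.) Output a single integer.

Step 0: ref 6 → FAULT, frames=[6,-]
Step 1: ref 3 → FAULT, frames=[6,3]
Step 2: ref 3 → HIT, frames=[6,3]
Step 3: ref 7 → FAULT (evict 3), frames=[6,7]
Step 4: ref 4 → FAULT (evict 7), frames=[6,4]
Step 5: ref 5 → FAULT (evict 4), frames=[6,5]
Step 6: ref 6 → HIT, frames=[6,5]
Step 7: ref 1 → FAULT (evict 5), frames=[6,1]
Step 8: ref 4 → FAULT (evict 1), frames=[6,4]
Step 9: ref 2 → FAULT (evict 4), frames=[6,2]
Total faults: 8

Answer: 8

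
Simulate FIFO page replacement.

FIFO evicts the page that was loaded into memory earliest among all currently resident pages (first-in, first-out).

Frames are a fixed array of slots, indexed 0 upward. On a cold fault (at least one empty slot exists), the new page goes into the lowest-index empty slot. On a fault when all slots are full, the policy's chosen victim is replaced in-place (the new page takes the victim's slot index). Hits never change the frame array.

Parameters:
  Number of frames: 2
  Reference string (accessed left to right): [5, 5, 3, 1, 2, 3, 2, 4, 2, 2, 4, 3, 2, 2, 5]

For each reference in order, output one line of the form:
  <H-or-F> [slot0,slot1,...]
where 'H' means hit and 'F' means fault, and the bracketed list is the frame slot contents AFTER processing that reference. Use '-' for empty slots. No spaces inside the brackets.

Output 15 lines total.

F [5,-]
H [5,-]
F [5,3]
F [1,3]
F [1,2]
F [3,2]
H [3,2]
F [3,4]
F [2,4]
H [2,4]
H [2,4]
F [2,3]
H [2,3]
H [2,3]
F [5,3]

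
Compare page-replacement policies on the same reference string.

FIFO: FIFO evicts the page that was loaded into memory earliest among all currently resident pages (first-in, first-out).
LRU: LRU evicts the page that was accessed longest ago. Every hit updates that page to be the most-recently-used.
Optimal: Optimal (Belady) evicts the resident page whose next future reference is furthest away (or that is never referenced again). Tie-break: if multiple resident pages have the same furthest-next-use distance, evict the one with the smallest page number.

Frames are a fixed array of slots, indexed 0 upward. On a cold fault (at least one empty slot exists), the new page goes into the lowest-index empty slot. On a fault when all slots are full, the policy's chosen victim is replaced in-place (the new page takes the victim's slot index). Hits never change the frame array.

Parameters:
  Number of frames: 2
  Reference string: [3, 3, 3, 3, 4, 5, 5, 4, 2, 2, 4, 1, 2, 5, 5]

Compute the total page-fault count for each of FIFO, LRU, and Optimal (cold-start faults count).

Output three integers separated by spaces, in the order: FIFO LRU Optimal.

Answer: 8 7 6

Derivation:
--- FIFO ---
  step 0: ref 3 -> FAULT, frames=[3,-] (faults so far: 1)
  step 1: ref 3 -> HIT, frames=[3,-] (faults so far: 1)
  step 2: ref 3 -> HIT, frames=[3,-] (faults so far: 1)
  step 3: ref 3 -> HIT, frames=[3,-] (faults so far: 1)
  step 4: ref 4 -> FAULT, frames=[3,4] (faults so far: 2)
  step 5: ref 5 -> FAULT, evict 3, frames=[5,4] (faults so far: 3)
  step 6: ref 5 -> HIT, frames=[5,4] (faults so far: 3)
  step 7: ref 4 -> HIT, frames=[5,4] (faults so far: 3)
  step 8: ref 2 -> FAULT, evict 4, frames=[5,2] (faults so far: 4)
  step 9: ref 2 -> HIT, frames=[5,2] (faults so far: 4)
  step 10: ref 4 -> FAULT, evict 5, frames=[4,2] (faults so far: 5)
  step 11: ref 1 -> FAULT, evict 2, frames=[4,1] (faults so far: 6)
  step 12: ref 2 -> FAULT, evict 4, frames=[2,1] (faults so far: 7)
  step 13: ref 5 -> FAULT, evict 1, frames=[2,5] (faults so far: 8)
  step 14: ref 5 -> HIT, frames=[2,5] (faults so far: 8)
  FIFO total faults: 8
--- LRU ---
  step 0: ref 3 -> FAULT, frames=[3,-] (faults so far: 1)
  step 1: ref 3 -> HIT, frames=[3,-] (faults so far: 1)
  step 2: ref 3 -> HIT, frames=[3,-] (faults so far: 1)
  step 3: ref 3 -> HIT, frames=[3,-] (faults so far: 1)
  step 4: ref 4 -> FAULT, frames=[3,4] (faults so far: 2)
  step 5: ref 5 -> FAULT, evict 3, frames=[5,4] (faults so far: 3)
  step 6: ref 5 -> HIT, frames=[5,4] (faults so far: 3)
  step 7: ref 4 -> HIT, frames=[5,4] (faults so far: 3)
  step 8: ref 2 -> FAULT, evict 5, frames=[2,4] (faults so far: 4)
  step 9: ref 2 -> HIT, frames=[2,4] (faults so far: 4)
  step 10: ref 4 -> HIT, frames=[2,4] (faults so far: 4)
  step 11: ref 1 -> FAULT, evict 2, frames=[1,4] (faults so far: 5)
  step 12: ref 2 -> FAULT, evict 4, frames=[1,2] (faults so far: 6)
  step 13: ref 5 -> FAULT, evict 1, frames=[5,2] (faults so far: 7)
  step 14: ref 5 -> HIT, frames=[5,2] (faults so far: 7)
  LRU total faults: 7
--- Optimal ---
  step 0: ref 3 -> FAULT, frames=[3,-] (faults so far: 1)
  step 1: ref 3 -> HIT, frames=[3,-] (faults so far: 1)
  step 2: ref 3 -> HIT, frames=[3,-] (faults so far: 1)
  step 3: ref 3 -> HIT, frames=[3,-] (faults so far: 1)
  step 4: ref 4 -> FAULT, frames=[3,4] (faults so far: 2)
  step 5: ref 5 -> FAULT, evict 3, frames=[5,4] (faults so far: 3)
  step 6: ref 5 -> HIT, frames=[5,4] (faults so far: 3)
  step 7: ref 4 -> HIT, frames=[5,4] (faults so far: 3)
  step 8: ref 2 -> FAULT, evict 5, frames=[2,4] (faults so far: 4)
  step 9: ref 2 -> HIT, frames=[2,4] (faults so far: 4)
  step 10: ref 4 -> HIT, frames=[2,4] (faults so far: 4)
  step 11: ref 1 -> FAULT, evict 4, frames=[2,1] (faults so far: 5)
  step 12: ref 2 -> HIT, frames=[2,1] (faults so far: 5)
  step 13: ref 5 -> FAULT, evict 1, frames=[2,5] (faults so far: 6)
  step 14: ref 5 -> HIT, frames=[2,5] (faults so far: 6)
  Optimal total faults: 6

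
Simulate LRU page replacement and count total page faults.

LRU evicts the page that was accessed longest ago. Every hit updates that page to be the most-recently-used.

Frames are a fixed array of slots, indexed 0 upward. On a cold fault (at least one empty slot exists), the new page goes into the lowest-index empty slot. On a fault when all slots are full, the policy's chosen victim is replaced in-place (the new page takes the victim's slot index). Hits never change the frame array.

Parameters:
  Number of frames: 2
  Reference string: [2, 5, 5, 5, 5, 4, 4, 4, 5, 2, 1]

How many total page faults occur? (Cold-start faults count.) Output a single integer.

Answer: 5

Derivation:
Step 0: ref 2 → FAULT, frames=[2,-]
Step 1: ref 5 → FAULT, frames=[2,5]
Step 2: ref 5 → HIT, frames=[2,5]
Step 3: ref 5 → HIT, frames=[2,5]
Step 4: ref 5 → HIT, frames=[2,5]
Step 5: ref 4 → FAULT (evict 2), frames=[4,5]
Step 6: ref 4 → HIT, frames=[4,5]
Step 7: ref 4 → HIT, frames=[4,5]
Step 8: ref 5 → HIT, frames=[4,5]
Step 9: ref 2 → FAULT (evict 4), frames=[2,5]
Step 10: ref 1 → FAULT (evict 5), frames=[2,1]
Total faults: 5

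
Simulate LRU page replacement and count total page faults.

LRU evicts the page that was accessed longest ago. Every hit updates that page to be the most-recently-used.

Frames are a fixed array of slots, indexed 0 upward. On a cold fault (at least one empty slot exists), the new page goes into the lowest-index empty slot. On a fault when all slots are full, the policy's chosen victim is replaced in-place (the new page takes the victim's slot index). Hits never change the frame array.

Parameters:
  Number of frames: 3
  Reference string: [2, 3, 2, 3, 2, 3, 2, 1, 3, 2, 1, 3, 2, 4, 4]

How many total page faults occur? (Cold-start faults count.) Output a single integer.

Answer: 4

Derivation:
Step 0: ref 2 → FAULT, frames=[2,-,-]
Step 1: ref 3 → FAULT, frames=[2,3,-]
Step 2: ref 2 → HIT, frames=[2,3,-]
Step 3: ref 3 → HIT, frames=[2,3,-]
Step 4: ref 2 → HIT, frames=[2,3,-]
Step 5: ref 3 → HIT, frames=[2,3,-]
Step 6: ref 2 → HIT, frames=[2,3,-]
Step 7: ref 1 → FAULT, frames=[2,3,1]
Step 8: ref 3 → HIT, frames=[2,3,1]
Step 9: ref 2 → HIT, frames=[2,3,1]
Step 10: ref 1 → HIT, frames=[2,3,1]
Step 11: ref 3 → HIT, frames=[2,3,1]
Step 12: ref 2 → HIT, frames=[2,3,1]
Step 13: ref 4 → FAULT (evict 1), frames=[2,3,4]
Step 14: ref 4 → HIT, frames=[2,3,4]
Total faults: 4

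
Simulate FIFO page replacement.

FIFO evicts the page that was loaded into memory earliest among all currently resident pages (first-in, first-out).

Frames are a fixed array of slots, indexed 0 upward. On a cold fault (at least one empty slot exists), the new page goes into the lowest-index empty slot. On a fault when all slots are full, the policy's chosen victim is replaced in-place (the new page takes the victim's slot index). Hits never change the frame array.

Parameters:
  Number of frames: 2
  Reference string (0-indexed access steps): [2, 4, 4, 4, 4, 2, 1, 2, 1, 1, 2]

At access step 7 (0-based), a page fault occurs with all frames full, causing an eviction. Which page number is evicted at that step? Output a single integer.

Step 0: ref 2 -> FAULT, frames=[2,-]
Step 1: ref 4 -> FAULT, frames=[2,4]
Step 2: ref 4 -> HIT, frames=[2,4]
Step 3: ref 4 -> HIT, frames=[2,4]
Step 4: ref 4 -> HIT, frames=[2,4]
Step 5: ref 2 -> HIT, frames=[2,4]
Step 6: ref 1 -> FAULT, evict 2, frames=[1,4]
Step 7: ref 2 -> FAULT, evict 4, frames=[1,2]
At step 7: evicted page 4

Answer: 4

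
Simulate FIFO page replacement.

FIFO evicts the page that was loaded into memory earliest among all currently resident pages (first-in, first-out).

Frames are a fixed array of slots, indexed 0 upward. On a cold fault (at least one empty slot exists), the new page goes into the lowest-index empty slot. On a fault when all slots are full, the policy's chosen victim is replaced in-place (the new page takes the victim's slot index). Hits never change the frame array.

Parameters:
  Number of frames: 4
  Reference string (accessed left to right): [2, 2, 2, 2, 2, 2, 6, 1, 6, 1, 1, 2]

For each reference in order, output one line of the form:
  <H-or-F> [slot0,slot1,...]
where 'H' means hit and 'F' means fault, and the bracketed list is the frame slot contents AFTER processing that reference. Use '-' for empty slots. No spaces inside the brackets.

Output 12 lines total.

F [2,-,-,-]
H [2,-,-,-]
H [2,-,-,-]
H [2,-,-,-]
H [2,-,-,-]
H [2,-,-,-]
F [2,6,-,-]
F [2,6,1,-]
H [2,6,1,-]
H [2,6,1,-]
H [2,6,1,-]
H [2,6,1,-]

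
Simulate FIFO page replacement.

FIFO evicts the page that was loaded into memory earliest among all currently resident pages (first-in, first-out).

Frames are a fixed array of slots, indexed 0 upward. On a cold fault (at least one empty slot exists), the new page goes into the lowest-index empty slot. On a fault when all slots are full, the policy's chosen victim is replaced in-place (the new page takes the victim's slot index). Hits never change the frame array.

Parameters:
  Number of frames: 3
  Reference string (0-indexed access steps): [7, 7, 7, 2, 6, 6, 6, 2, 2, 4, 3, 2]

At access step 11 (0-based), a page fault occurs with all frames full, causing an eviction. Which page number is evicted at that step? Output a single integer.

Answer: 6

Derivation:
Step 0: ref 7 -> FAULT, frames=[7,-,-]
Step 1: ref 7 -> HIT, frames=[7,-,-]
Step 2: ref 7 -> HIT, frames=[7,-,-]
Step 3: ref 2 -> FAULT, frames=[7,2,-]
Step 4: ref 6 -> FAULT, frames=[7,2,6]
Step 5: ref 6 -> HIT, frames=[7,2,6]
Step 6: ref 6 -> HIT, frames=[7,2,6]
Step 7: ref 2 -> HIT, frames=[7,2,6]
Step 8: ref 2 -> HIT, frames=[7,2,6]
Step 9: ref 4 -> FAULT, evict 7, frames=[4,2,6]
Step 10: ref 3 -> FAULT, evict 2, frames=[4,3,6]
Step 11: ref 2 -> FAULT, evict 6, frames=[4,3,2]
At step 11: evicted page 6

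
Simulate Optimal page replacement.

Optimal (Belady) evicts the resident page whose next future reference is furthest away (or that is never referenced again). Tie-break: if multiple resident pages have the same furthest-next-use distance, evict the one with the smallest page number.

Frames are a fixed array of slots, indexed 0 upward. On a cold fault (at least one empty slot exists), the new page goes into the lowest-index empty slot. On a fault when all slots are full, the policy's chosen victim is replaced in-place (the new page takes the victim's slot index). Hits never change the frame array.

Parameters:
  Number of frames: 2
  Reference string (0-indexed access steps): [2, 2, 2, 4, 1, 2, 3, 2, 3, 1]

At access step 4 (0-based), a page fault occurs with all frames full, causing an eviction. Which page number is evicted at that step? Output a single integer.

Answer: 4

Derivation:
Step 0: ref 2 -> FAULT, frames=[2,-]
Step 1: ref 2 -> HIT, frames=[2,-]
Step 2: ref 2 -> HIT, frames=[2,-]
Step 3: ref 4 -> FAULT, frames=[2,4]
Step 4: ref 1 -> FAULT, evict 4, frames=[2,1]
At step 4: evicted page 4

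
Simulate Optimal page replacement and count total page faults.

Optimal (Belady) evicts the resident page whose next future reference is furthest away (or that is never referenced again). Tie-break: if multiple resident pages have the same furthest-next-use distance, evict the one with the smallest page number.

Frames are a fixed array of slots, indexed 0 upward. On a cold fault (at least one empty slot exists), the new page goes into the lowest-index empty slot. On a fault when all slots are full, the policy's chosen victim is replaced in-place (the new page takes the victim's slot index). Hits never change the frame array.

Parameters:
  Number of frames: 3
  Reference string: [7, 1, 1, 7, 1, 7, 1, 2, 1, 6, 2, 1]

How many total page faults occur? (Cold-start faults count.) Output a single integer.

Step 0: ref 7 → FAULT, frames=[7,-,-]
Step 1: ref 1 → FAULT, frames=[7,1,-]
Step 2: ref 1 → HIT, frames=[7,1,-]
Step 3: ref 7 → HIT, frames=[7,1,-]
Step 4: ref 1 → HIT, frames=[7,1,-]
Step 5: ref 7 → HIT, frames=[7,1,-]
Step 6: ref 1 → HIT, frames=[7,1,-]
Step 7: ref 2 → FAULT, frames=[7,1,2]
Step 8: ref 1 → HIT, frames=[7,1,2]
Step 9: ref 6 → FAULT (evict 7), frames=[6,1,2]
Step 10: ref 2 → HIT, frames=[6,1,2]
Step 11: ref 1 → HIT, frames=[6,1,2]
Total faults: 4

Answer: 4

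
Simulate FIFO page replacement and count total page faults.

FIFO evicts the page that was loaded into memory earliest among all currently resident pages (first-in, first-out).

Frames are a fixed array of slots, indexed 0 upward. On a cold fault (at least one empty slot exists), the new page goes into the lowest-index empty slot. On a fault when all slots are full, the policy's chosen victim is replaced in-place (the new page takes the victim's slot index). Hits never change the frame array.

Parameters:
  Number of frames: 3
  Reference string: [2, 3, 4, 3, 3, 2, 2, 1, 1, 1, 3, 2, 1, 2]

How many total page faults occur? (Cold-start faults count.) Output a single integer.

Step 0: ref 2 → FAULT, frames=[2,-,-]
Step 1: ref 3 → FAULT, frames=[2,3,-]
Step 2: ref 4 → FAULT, frames=[2,3,4]
Step 3: ref 3 → HIT, frames=[2,3,4]
Step 4: ref 3 → HIT, frames=[2,3,4]
Step 5: ref 2 → HIT, frames=[2,3,4]
Step 6: ref 2 → HIT, frames=[2,3,4]
Step 7: ref 1 → FAULT (evict 2), frames=[1,3,4]
Step 8: ref 1 → HIT, frames=[1,3,4]
Step 9: ref 1 → HIT, frames=[1,3,4]
Step 10: ref 3 → HIT, frames=[1,3,4]
Step 11: ref 2 → FAULT (evict 3), frames=[1,2,4]
Step 12: ref 1 → HIT, frames=[1,2,4]
Step 13: ref 2 → HIT, frames=[1,2,4]
Total faults: 5

Answer: 5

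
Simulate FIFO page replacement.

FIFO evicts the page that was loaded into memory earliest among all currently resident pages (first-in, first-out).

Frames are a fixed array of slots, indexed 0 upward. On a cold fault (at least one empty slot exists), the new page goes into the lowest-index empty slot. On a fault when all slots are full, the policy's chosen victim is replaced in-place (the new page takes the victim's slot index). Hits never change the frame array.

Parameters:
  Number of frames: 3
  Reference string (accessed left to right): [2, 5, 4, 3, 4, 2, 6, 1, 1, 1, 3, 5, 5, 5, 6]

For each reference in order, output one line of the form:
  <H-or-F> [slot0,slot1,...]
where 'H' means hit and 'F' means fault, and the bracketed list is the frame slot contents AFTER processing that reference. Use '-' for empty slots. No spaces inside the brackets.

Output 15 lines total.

F [2,-,-]
F [2,5,-]
F [2,5,4]
F [3,5,4]
H [3,5,4]
F [3,2,4]
F [3,2,6]
F [1,2,6]
H [1,2,6]
H [1,2,6]
F [1,3,6]
F [1,3,5]
H [1,3,5]
H [1,3,5]
F [6,3,5]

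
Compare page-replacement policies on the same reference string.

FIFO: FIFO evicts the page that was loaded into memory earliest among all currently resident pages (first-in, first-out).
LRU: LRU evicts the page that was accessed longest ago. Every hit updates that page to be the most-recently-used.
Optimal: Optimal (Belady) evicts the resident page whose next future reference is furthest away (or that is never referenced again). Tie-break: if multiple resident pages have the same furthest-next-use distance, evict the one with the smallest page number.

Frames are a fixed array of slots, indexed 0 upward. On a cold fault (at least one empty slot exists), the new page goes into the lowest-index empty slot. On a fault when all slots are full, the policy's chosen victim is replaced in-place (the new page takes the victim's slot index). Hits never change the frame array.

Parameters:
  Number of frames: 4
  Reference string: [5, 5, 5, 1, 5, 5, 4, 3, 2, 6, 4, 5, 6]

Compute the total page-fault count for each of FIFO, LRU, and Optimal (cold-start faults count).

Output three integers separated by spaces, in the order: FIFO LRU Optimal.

--- FIFO ---
  step 0: ref 5 -> FAULT, frames=[5,-,-,-] (faults so far: 1)
  step 1: ref 5 -> HIT, frames=[5,-,-,-] (faults so far: 1)
  step 2: ref 5 -> HIT, frames=[5,-,-,-] (faults so far: 1)
  step 3: ref 1 -> FAULT, frames=[5,1,-,-] (faults so far: 2)
  step 4: ref 5 -> HIT, frames=[5,1,-,-] (faults so far: 2)
  step 5: ref 5 -> HIT, frames=[5,1,-,-] (faults so far: 2)
  step 6: ref 4 -> FAULT, frames=[5,1,4,-] (faults so far: 3)
  step 7: ref 3 -> FAULT, frames=[5,1,4,3] (faults so far: 4)
  step 8: ref 2 -> FAULT, evict 5, frames=[2,1,4,3] (faults so far: 5)
  step 9: ref 6 -> FAULT, evict 1, frames=[2,6,4,3] (faults so far: 6)
  step 10: ref 4 -> HIT, frames=[2,6,4,3] (faults so far: 6)
  step 11: ref 5 -> FAULT, evict 4, frames=[2,6,5,3] (faults so far: 7)
  step 12: ref 6 -> HIT, frames=[2,6,5,3] (faults so far: 7)
  FIFO total faults: 7
--- LRU ---
  step 0: ref 5 -> FAULT, frames=[5,-,-,-] (faults so far: 1)
  step 1: ref 5 -> HIT, frames=[5,-,-,-] (faults so far: 1)
  step 2: ref 5 -> HIT, frames=[5,-,-,-] (faults so far: 1)
  step 3: ref 1 -> FAULT, frames=[5,1,-,-] (faults so far: 2)
  step 4: ref 5 -> HIT, frames=[5,1,-,-] (faults so far: 2)
  step 5: ref 5 -> HIT, frames=[5,1,-,-] (faults so far: 2)
  step 6: ref 4 -> FAULT, frames=[5,1,4,-] (faults so far: 3)
  step 7: ref 3 -> FAULT, frames=[5,1,4,3] (faults so far: 4)
  step 8: ref 2 -> FAULT, evict 1, frames=[5,2,4,3] (faults so far: 5)
  step 9: ref 6 -> FAULT, evict 5, frames=[6,2,4,3] (faults so far: 6)
  step 10: ref 4 -> HIT, frames=[6,2,4,3] (faults so far: 6)
  step 11: ref 5 -> FAULT, evict 3, frames=[6,2,4,5] (faults so far: 7)
  step 12: ref 6 -> HIT, frames=[6,2,4,5] (faults so far: 7)
  LRU total faults: 7
--- Optimal ---
  step 0: ref 5 -> FAULT, frames=[5,-,-,-] (faults so far: 1)
  step 1: ref 5 -> HIT, frames=[5,-,-,-] (faults so far: 1)
  step 2: ref 5 -> HIT, frames=[5,-,-,-] (faults so far: 1)
  step 3: ref 1 -> FAULT, frames=[5,1,-,-] (faults so far: 2)
  step 4: ref 5 -> HIT, frames=[5,1,-,-] (faults so far: 2)
  step 5: ref 5 -> HIT, frames=[5,1,-,-] (faults so far: 2)
  step 6: ref 4 -> FAULT, frames=[5,1,4,-] (faults so far: 3)
  step 7: ref 3 -> FAULT, frames=[5,1,4,3] (faults so far: 4)
  step 8: ref 2 -> FAULT, evict 1, frames=[5,2,4,3] (faults so far: 5)
  step 9: ref 6 -> FAULT, evict 2, frames=[5,6,4,3] (faults so far: 6)
  step 10: ref 4 -> HIT, frames=[5,6,4,3] (faults so far: 6)
  step 11: ref 5 -> HIT, frames=[5,6,4,3] (faults so far: 6)
  step 12: ref 6 -> HIT, frames=[5,6,4,3] (faults so far: 6)
  Optimal total faults: 6

Answer: 7 7 6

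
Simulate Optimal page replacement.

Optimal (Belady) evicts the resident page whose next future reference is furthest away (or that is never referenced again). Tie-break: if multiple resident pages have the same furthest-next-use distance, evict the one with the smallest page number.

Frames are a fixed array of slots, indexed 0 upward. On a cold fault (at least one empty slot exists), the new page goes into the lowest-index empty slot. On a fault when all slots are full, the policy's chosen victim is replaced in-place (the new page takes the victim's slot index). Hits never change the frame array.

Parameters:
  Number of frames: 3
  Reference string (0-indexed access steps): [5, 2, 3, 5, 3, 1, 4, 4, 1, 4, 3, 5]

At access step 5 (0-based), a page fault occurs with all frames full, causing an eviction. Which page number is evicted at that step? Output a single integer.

Answer: 2

Derivation:
Step 0: ref 5 -> FAULT, frames=[5,-,-]
Step 1: ref 2 -> FAULT, frames=[5,2,-]
Step 2: ref 3 -> FAULT, frames=[5,2,3]
Step 3: ref 5 -> HIT, frames=[5,2,3]
Step 4: ref 3 -> HIT, frames=[5,2,3]
Step 5: ref 1 -> FAULT, evict 2, frames=[5,1,3]
At step 5: evicted page 2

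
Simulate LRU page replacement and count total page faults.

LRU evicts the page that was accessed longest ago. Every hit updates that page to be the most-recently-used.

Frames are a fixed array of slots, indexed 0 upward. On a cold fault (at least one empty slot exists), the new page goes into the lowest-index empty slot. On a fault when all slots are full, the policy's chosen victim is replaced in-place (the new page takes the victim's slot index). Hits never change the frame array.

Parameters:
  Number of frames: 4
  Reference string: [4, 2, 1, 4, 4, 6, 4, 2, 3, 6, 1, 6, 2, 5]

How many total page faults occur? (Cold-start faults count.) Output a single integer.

Answer: 7

Derivation:
Step 0: ref 4 → FAULT, frames=[4,-,-,-]
Step 1: ref 2 → FAULT, frames=[4,2,-,-]
Step 2: ref 1 → FAULT, frames=[4,2,1,-]
Step 3: ref 4 → HIT, frames=[4,2,1,-]
Step 4: ref 4 → HIT, frames=[4,2,1,-]
Step 5: ref 6 → FAULT, frames=[4,2,1,6]
Step 6: ref 4 → HIT, frames=[4,2,1,6]
Step 7: ref 2 → HIT, frames=[4,2,1,6]
Step 8: ref 3 → FAULT (evict 1), frames=[4,2,3,6]
Step 9: ref 6 → HIT, frames=[4,2,3,6]
Step 10: ref 1 → FAULT (evict 4), frames=[1,2,3,6]
Step 11: ref 6 → HIT, frames=[1,2,3,6]
Step 12: ref 2 → HIT, frames=[1,2,3,6]
Step 13: ref 5 → FAULT (evict 3), frames=[1,2,5,6]
Total faults: 7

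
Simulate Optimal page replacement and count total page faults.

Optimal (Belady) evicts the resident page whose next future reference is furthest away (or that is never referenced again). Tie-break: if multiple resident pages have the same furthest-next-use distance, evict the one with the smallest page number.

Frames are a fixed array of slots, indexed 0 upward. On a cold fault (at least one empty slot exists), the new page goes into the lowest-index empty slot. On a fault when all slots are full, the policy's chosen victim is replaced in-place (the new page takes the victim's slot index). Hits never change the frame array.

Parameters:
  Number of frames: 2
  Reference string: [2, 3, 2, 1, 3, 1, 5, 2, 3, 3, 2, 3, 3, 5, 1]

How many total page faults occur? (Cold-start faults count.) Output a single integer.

Step 0: ref 2 → FAULT, frames=[2,-]
Step 1: ref 3 → FAULT, frames=[2,3]
Step 2: ref 2 → HIT, frames=[2,3]
Step 3: ref 1 → FAULT (evict 2), frames=[1,3]
Step 4: ref 3 → HIT, frames=[1,3]
Step 5: ref 1 → HIT, frames=[1,3]
Step 6: ref 5 → FAULT (evict 1), frames=[5,3]
Step 7: ref 2 → FAULT (evict 5), frames=[2,3]
Step 8: ref 3 → HIT, frames=[2,3]
Step 9: ref 3 → HIT, frames=[2,3]
Step 10: ref 2 → HIT, frames=[2,3]
Step 11: ref 3 → HIT, frames=[2,3]
Step 12: ref 3 → HIT, frames=[2,3]
Step 13: ref 5 → FAULT (evict 2), frames=[5,3]
Step 14: ref 1 → FAULT (evict 3), frames=[5,1]
Total faults: 7

Answer: 7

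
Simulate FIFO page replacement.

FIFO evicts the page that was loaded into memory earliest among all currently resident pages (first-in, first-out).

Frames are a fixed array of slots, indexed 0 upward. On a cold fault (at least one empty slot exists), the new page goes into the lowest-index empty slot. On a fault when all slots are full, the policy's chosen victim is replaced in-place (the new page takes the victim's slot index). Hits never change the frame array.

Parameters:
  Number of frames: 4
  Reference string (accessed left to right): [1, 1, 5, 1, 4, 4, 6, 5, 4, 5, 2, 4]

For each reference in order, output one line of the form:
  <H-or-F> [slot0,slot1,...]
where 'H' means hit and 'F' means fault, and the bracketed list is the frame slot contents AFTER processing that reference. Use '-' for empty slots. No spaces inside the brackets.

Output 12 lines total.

F [1,-,-,-]
H [1,-,-,-]
F [1,5,-,-]
H [1,5,-,-]
F [1,5,4,-]
H [1,5,4,-]
F [1,5,4,6]
H [1,5,4,6]
H [1,5,4,6]
H [1,5,4,6]
F [2,5,4,6]
H [2,5,4,6]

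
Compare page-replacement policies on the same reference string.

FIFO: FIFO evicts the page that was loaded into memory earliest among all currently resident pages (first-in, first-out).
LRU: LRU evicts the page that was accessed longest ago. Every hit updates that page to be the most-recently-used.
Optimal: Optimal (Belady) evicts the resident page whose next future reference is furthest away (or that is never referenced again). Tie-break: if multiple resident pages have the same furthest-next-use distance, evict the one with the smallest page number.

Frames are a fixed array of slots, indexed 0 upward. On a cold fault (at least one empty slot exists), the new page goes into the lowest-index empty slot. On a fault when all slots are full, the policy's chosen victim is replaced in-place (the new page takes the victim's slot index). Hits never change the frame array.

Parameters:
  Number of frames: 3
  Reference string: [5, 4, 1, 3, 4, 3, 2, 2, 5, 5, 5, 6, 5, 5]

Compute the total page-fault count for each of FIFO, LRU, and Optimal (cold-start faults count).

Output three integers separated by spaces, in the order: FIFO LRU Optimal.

--- FIFO ---
  step 0: ref 5 -> FAULT, frames=[5,-,-] (faults so far: 1)
  step 1: ref 4 -> FAULT, frames=[5,4,-] (faults so far: 2)
  step 2: ref 1 -> FAULT, frames=[5,4,1] (faults so far: 3)
  step 3: ref 3 -> FAULT, evict 5, frames=[3,4,1] (faults so far: 4)
  step 4: ref 4 -> HIT, frames=[3,4,1] (faults so far: 4)
  step 5: ref 3 -> HIT, frames=[3,4,1] (faults so far: 4)
  step 6: ref 2 -> FAULT, evict 4, frames=[3,2,1] (faults so far: 5)
  step 7: ref 2 -> HIT, frames=[3,2,1] (faults so far: 5)
  step 8: ref 5 -> FAULT, evict 1, frames=[3,2,5] (faults so far: 6)
  step 9: ref 5 -> HIT, frames=[3,2,5] (faults so far: 6)
  step 10: ref 5 -> HIT, frames=[3,2,5] (faults so far: 6)
  step 11: ref 6 -> FAULT, evict 3, frames=[6,2,5] (faults so far: 7)
  step 12: ref 5 -> HIT, frames=[6,2,5] (faults so far: 7)
  step 13: ref 5 -> HIT, frames=[6,2,5] (faults so far: 7)
  FIFO total faults: 7
--- LRU ---
  step 0: ref 5 -> FAULT, frames=[5,-,-] (faults so far: 1)
  step 1: ref 4 -> FAULT, frames=[5,4,-] (faults so far: 2)
  step 2: ref 1 -> FAULT, frames=[5,4,1] (faults so far: 3)
  step 3: ref 3 -> FAULT, evict 5, frames=[3,4,1] (faults so far: 4)
  step 4: ref 4 -> HIT, frames=[3,4,1] (faults so far: 4)
  step 5: ref 3 -> HIT, frames=[3,4,1] (faults so far: 4)
  step 6: ref 2 -> FAULT, evict 1, frames=[3,4,2] (faults so far: 5)
  step 7: ref 2 -> HIT, frames=[3,4,2] (faults so far: 5)
  step 8: ref 5 -> FAULT, evict 4, frames=[3,5,2] (faults so far: 6)
  step 9: ref 5 -> HIT, frames=[3,5,2] (faults so far: 6)
  step 10: ref 5 -> HIT, frames=[3,5,2] (faults so far: 6)
  step 11: ref 6 -> FAULT, evict 3, frames=[6,5,2] (faults so far: 7)
  step 12: ref 5 -> HIT, frames=[6,5,2] (faults so far: 7)
  step 13: ref 5 -> HIT, frames=[6,5,2] (faults so far: 7)
  LRU total faults: 7
--- Optimal ---
  step 0: ref 5 -> FAULT, frames=[5,-,-] (faults so far: 1)
  step 1: ref 4 -> FAULT, frames=[5,4,-] (faults so far: 2)
  step 2: ref 1 -> FAULT, frames=[5,4,1] (faults so far: 3)
  step 3: ref 3 -> FAULT, evict 1, frames=[5,4,3] (faults so far: 4)
  step 4: ref 4 -> HIT, frames=[5,4,3] (faults so far: 4)
  step 5: ref 3 -> HIT, frames=[5,4,3] (faults so far: 4)
  step 6: ref 2 -> FAULT, evict 3, frames=[5,4,2] (faults so far: 5)
  step 7: ref 2 -> HIT, frames=[5,4,2] (faults so far: 5)
  step 8: ref 5 -> HIT, frames=[5,4,2] (faults so far: 5)
  step 9: ref 5 -> HIT, frames=[5,4,2] (faults so far: 5)
  step 10: ref 5 -> HIT, frames=[5,4,2] (faults so far: 5)
  step 11: ref 6 -> FAULT, evict 2, frames=[5,4,6] (faults so far: 6)
  step 12: ref 5 -> HIT, frames=[5,4,6] (faults so far: 6)
  step 13: ref 5 -> HIT, frames=[5,4,6] (faults so far: 6)
  Optimal total faults: 6

Answer: 7 7 6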